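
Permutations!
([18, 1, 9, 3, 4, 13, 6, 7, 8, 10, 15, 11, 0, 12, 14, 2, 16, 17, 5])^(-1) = [12, 1, 15, 3, 4, 18, 6, 7, 8, 2, 9, 11, 13, 5, 14, 10, 16, 17, 0]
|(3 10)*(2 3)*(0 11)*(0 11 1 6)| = 3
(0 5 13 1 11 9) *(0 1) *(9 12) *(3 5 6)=(0 6 3 5 13)(1 11 12 9)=[6, 11, 2, 5, 4, 13, 3, 7, 8, 1, 10, 12, 9, 0]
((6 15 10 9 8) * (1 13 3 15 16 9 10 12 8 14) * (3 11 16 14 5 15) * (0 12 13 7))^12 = ((0 12 8 6 14 1 7)(5 15 13 11 16 9))^12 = (16)(0 1 6 12 7 14 8)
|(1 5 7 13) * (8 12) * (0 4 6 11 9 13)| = 18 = |(0 4 6 11 9 13 1 5 7)(8 12)|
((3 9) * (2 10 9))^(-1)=(2 3 9 10)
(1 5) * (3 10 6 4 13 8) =(1 5)(3 10 6 4 13 8) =[0, 5, 2, 10, 13, 1, 4, 7, 3, 9, 6, 11, 12, 8]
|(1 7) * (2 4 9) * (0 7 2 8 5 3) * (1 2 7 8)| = 20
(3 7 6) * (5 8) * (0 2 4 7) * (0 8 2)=[0, 1, 4, 8, 7, 2, 3, 6, 5]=(2 4 7 6 3 8 5)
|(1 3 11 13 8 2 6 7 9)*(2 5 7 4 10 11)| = |(1 3 2 6 4 10 11 13 8 5 7 9)| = 12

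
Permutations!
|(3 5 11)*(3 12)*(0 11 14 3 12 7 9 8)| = |(0 11 7 9 8)(3 5 14)| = 15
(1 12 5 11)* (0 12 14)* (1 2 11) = (0 12 5 1 14)(2 11) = [12, 14, 11, 3, 4, 1, 6, 7, 8, 9, 10, 2, 5, 13, 0]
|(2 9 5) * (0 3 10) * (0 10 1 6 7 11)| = 6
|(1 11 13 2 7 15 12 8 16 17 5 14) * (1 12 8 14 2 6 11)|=42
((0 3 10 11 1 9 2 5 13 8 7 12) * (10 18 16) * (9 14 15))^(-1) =((0 3 18 16 10 11 1 14 15 9 2 5 13 8 7 12))^(-1) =(0 12 7 8 13 5 2 9 15 14 1 11 10 16 18 3)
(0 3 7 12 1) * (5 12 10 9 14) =(0 3 7 10 9 14 5 12 1) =[3, 0, 2, 7, 4, 12, 6, 10, 8, 14, 9, 11, 1, 13, 5]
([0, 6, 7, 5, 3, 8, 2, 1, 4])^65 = [0, 6, 7, 5, 3, 8, 2, 1, 4]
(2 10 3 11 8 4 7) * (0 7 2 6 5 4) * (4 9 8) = (0 7 6 5 9 8)(2 10 3 11 4) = [7, 1, 10, 11, 2, 9, 5, 6, 0, 8, 3, 4]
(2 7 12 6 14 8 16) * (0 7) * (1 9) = (0 7 12 6 14 8 16 2)(1 9) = [7, 9, 0, 3, 4, 5, 14, 12, 16, 1, 10, 11, 6, 13, 8, 15, 2]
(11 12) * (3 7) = (3 7)(11 12) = [0, 1, 2, 7, 4, 5, 6, 3, 8, 9, 10, 12, 11]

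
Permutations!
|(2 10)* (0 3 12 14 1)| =|(0 3 12 14 1)(2 10)| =10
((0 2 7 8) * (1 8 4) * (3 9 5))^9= (9)(0 4)(1 2)(7 8)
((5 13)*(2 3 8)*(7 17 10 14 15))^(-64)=((2 3 8)(5 13)(7 17 10 14 15))^(-64)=(2 8 3)(7 17 10 14 15)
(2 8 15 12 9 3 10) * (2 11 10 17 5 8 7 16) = (2 7 16)(3 17 5 8 15 12 9)(10 11) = [0, 1, 7, 17, 4, 8, 6, 16, 15, 3, 11, 10, 9, 13, 14, 12, 2, 5]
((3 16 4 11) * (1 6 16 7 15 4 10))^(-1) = ((1 6 16 10)(3 7 15 4 11))^(-1) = (1 10 16 6)(3 11 4 15 7)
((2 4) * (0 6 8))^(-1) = ((0 6 8)(2 4))^(-1) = (0 8 6)(2 4)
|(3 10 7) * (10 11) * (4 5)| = 4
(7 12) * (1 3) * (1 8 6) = (1 3 8 6)(7 12) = [0, 3, 2, 8, 4, 5, 1, 12, 6, 9, 10, 11, 7]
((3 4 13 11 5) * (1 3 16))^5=(1 5 13 3 16 11 4)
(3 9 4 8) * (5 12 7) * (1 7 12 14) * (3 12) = (1 7 5 14)(3 9 4 8 12) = [0, 7, 2, 9, 8, 14, 6, 5, 12, 4, 10, 11, 3, 13, 1]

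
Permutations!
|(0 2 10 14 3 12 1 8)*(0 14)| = 15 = |(0 2 10)(1 8 14 3 12)|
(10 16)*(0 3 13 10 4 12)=(0 3 13 10 16 4 12)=[3, 1, 2, 13, 12, 5, 6, 7, 8, 9, 16, 11, 0, 10, 14, 15, 4]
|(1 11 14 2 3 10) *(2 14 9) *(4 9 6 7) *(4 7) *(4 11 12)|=14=|(14)(1 12 4 9 2 3 10)(6 11)|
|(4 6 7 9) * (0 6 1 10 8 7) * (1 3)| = 14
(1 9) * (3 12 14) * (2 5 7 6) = (1 9)(2 5 7 6)(3 12 14) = [0, 9, 5, 12, 4, 7, 2, 6, 8, 1, 10, 11, 14, 13, 3]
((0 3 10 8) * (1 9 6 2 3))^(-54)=(0 9 2 10)(1 6 3 8)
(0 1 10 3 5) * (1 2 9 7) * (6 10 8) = (0 2 9 7 1 8 6 10 3 5) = [2, 8, 9, 5, 4, 0, 10, 1, 6, 7, 3]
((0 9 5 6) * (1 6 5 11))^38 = ((0 9 11 1 6))^38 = (0 1 9 6 11)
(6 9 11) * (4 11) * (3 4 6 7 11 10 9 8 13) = (3 4 10 9 6 8 13)(7 11) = [0, 1, 2, 4, 10, 5, 8, 11, 13, 6, 9, 7, 12, 3]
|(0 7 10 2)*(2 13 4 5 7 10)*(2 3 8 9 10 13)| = |(0 13 4 5 7 3 8 9 10 2)| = 10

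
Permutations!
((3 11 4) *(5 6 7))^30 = (11)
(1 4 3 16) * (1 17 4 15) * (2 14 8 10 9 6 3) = (1 15)(2 14 8 10 9 6 3 16 17 4) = [0, 15, 14, 16, 2, 5, 3, 7, 10, 6, 9, 11, 12, 13, 8, 1, 17, 4]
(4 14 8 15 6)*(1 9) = (1 9)(4 14 8 15 6) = [0, 9, 2, 3, 14, 5, 4, 7, 15, 1, 10, 11, 12, 13, 8, 6]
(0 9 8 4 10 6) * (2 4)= (0 9 8 2 4 10 6)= [9, 1, 4, 3, 10, 5, 0, 7, 2, 8, 6]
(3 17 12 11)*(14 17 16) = (3 16 14 17 12 11) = [0, 1, 2, 16, 4, 5, 6, 7, 8, 9, 10, 3, 11, 13, 17, 15, 14, 12]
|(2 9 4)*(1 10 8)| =|(1 10 8)(2 9 4)| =3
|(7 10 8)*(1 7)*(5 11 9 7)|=7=|(1 5 11 9 7 10 8)|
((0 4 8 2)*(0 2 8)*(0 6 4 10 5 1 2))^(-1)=(0 2 1 5 10)(4 6)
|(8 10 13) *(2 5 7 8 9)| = |(2 5 7 8 10 13 9)| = 7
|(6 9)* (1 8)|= |(1 8)(6 9)|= 2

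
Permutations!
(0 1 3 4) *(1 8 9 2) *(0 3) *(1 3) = (0 8 9 2 3 4 1) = [8, 0, 3, 4, 1, 5, 6, 7, 9, 2]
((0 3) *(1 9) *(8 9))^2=((0 3)(1 8 9))^2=(1 9 8)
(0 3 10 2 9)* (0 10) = (0 3)(2 9 10) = [3, 1, 9, 0, 4, 5, 6, 7, 8, 10, 2]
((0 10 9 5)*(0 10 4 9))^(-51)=((0 4 9 5 10))^(-51)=(0 10 5 9 4)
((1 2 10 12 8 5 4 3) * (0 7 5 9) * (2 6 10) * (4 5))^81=((0 7 4 3 1 6 10 12 8 9))^81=(0 7 4 3 1 6 10 12 8 9)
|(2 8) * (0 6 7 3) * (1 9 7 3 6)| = |(0 1 9 7 6 3)(2 8)| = 6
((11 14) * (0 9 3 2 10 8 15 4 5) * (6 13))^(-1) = (0 5 4 15 8 10 2 3 9)(6 13)(11 14)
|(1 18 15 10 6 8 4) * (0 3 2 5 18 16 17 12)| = |(0 3 2 5 18 15 10 6 8 4 1 16 17 12)| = 14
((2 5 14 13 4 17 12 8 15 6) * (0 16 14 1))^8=(0 15 13 5 12 16 6 4 1 8 14 2 17)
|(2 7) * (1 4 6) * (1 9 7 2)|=|(1 4 6 9 7)|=5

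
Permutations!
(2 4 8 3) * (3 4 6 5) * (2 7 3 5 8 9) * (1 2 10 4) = [0, 2, 6, 7, 9, 5, 8, 3, 1, 10, 4] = (1 2 6 8)(3 7)(4 9 10)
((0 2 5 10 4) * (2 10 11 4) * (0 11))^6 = (11)(0 2)(5 10)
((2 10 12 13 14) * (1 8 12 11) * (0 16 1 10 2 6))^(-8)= (16)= ((0 16 1 8 12 13 14 6)(10 11))^(-8)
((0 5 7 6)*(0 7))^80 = (7)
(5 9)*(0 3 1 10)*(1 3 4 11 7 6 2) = [4, 10, 1, 3, 11, 9, 2, 6, 8, 5, 0, 7] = (0 4 11 7 6 2 1 10)(5 9)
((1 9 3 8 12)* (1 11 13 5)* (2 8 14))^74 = (1 2 13 3 12)(5 14 11 9 8)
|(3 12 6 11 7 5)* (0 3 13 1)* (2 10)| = |(0 3 12 6 11 7 5 13 1)(2 10)| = 18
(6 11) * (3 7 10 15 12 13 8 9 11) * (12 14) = (3 7 10 15 14 12 13 8 9 11 6) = [0, 1, 2, 7, 4, 5, 3, 10, 9, 11, 15, 6, 13, 8, 12, 14]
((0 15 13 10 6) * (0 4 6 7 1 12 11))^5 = (0 1 13 11 7 15 12 10)(4 6)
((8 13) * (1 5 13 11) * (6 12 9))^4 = (1 11 8 13 5)(6 12 9)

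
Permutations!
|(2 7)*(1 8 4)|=|(1 8 4)(2 7)|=6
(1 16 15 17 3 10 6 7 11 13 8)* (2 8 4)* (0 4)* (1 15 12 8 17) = (0 4 2 17 3 10 6 7 11 13)(1 16 12 8 15) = [4, 16, 17, 10, 2, 5, 7, 11, 15, 9, 6, 13, 8, 0, 14, 1, 12, 3]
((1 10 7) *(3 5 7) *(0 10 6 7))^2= ((0 10 3 5)(1 6 7))^2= (0 3)(1 7 6)(5 10)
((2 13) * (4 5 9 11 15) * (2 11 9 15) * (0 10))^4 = (2 13 11)(4 5 15)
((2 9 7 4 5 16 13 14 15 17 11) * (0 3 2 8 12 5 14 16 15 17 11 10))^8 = ((0 3 2 9 7 4 14 17 10)(5 15 11 8 12)(13 16))^8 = (0 10 17 14 4 7 9 2 3)(5 8 15 12 11)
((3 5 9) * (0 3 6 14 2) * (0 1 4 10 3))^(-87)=(1 3 6)(2 10 9)(4 5 14)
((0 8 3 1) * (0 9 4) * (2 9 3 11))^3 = (0 2)(1 3)(4 11)(8 9)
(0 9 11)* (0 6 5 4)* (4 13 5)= (0 9 11 6 4)(5 13)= [9, 1, 2, 3, 0, 13, 4, 7, 8, 11, 10, 6, 12, 5]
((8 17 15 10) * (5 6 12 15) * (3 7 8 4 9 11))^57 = ((3 7 8 17 5 6 12 15 10 4 9 11))^57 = (3 4 12 17)(5 7 9 15)(6 8 11 10)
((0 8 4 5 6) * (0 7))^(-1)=((0 8 4 5 6 7))^(-1)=(0 7 6 5 4 8)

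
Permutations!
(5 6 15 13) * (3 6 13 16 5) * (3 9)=(3 6 15 16 5 13 9)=[0, 1, 2, 6, 4, 13, 15, 7, 8, 3, 10, 11, 12, 9, 14, 16, 5]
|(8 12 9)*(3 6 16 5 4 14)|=6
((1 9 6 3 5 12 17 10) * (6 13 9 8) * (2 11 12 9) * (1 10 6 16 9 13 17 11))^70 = ((1 8 16 9 17 6 3 5 13 2)(11 12))^70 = (17)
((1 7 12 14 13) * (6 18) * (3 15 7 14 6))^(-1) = ((1 14 13)(3 15 7 12 6 18))^(-1) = (1 13 14)(3 18 6 12 7 15)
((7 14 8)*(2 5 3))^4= ((2 5 3)(7 14 8))^4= (2 5 3)(7 14 8)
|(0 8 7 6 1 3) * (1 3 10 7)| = 7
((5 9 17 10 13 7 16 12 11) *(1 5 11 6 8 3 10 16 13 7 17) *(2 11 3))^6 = ((1 5 9)(2 11 3 10 7 13 17 16 12 6 8))^6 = (2 17 11 16 3 12 10 6 7 8 13)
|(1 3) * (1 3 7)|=2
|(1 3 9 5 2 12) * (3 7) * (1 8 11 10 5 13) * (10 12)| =15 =|(1 7 3 9 13)(2 10 5)(8 11 12)|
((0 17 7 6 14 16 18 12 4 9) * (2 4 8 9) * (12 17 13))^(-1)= (0 9 8 12 13)(2 4)(6 7 17 18 16 14)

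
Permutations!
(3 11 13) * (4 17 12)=(3 11 13)(4 17 12)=[0, 1, 2, 11, 17, 5, 6, 7, 8, 9, 10, 13, 4, 3, 14, 15, 16, 12]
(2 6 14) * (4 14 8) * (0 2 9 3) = (0 2 6 8 4 14 9 3) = [2, 1, 6, 0, 14, 5, 8, 7, 4, 3, 10, 11, 12, 13, 9]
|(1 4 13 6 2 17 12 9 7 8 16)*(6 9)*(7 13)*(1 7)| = |(1 4)(2 17 12 6)(7 8 16)(9 13)| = 12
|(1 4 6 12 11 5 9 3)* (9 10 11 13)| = |(1 4 6 12 13 9 3)(5 10 11)| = 21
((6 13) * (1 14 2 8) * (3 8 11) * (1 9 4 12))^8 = ((1 14 2 11 3 8 9 4 12)(6 13))^8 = (1 12 4 9 8 3 11 2 14)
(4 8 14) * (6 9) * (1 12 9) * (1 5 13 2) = (1 12 9 6 5 13 2)(4 8 14) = [0, 12, 1, 3, 8, 13, 5, 7, 14, 6, 10, 11, 9, 2, 4]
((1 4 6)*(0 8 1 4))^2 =(0 1 8)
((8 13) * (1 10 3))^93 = (8 13)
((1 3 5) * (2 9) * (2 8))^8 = (1 5 3)(2 8 9)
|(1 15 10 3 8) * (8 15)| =6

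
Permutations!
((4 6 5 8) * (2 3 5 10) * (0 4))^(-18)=(0 5 2 6)(3 10 4 8)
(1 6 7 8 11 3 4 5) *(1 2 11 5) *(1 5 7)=[0, 6, 11, 4, 5, 2, 1, 8, 7, 9, 10, 3]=(1 6)(2 11 3 4 5)(7 8)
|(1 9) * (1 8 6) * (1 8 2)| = |(1 9 2)(6 8)| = 6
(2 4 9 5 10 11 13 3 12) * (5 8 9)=(2 4 5 10 11 13 3 12)(8 9)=[0, 1, 4, 12, 5, 10, 6, 7, 9, 8, 11, 13, 2, 3]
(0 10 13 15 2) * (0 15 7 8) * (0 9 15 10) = [0, 1, 10, 3, 4, 5, 6, 8, 9, 15, 13, 11, 12, 7, 14, 2] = (2 10 13 7 8 9 15)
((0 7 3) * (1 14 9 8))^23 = ((0 7 3)(1 14 9 8))^23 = (0 3 7)(1 8 9 14)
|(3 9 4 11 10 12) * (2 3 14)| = 8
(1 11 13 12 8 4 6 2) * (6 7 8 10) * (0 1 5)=(0 1 11 13 12 10 6 2 5)(4 7 8)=[1, 11, 5, 3, 7, 0, 2, 8, 4, 9, 6, 13, 10, 12]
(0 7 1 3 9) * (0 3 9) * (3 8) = (0 7 1 9 8 3) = [7, 9, 2, 0, 4, 5, 6, 1, 3, 8]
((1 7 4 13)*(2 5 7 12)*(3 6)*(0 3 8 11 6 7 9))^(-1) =(0 9 5 2 12 1 13 4 7 3)(6 11 8)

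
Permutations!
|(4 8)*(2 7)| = |(2 7)(4 8)| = 2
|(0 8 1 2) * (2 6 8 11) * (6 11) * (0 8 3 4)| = |(0 6 3 4)(1 11 2 8)| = 4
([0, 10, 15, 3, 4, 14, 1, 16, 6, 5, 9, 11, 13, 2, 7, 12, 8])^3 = [0, 5, 13, 3, 4, 16, 9, 6, 10, 7, 14, 11, 15, 12, 8, 2, 1]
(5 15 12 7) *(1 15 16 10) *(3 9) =(1 15 12 7 5 16 10)(3 9) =[0, 15, 2, 9, 4, 16, 6, 5, 8, 3, 1, 11, 7, 13, 14, 12, 10]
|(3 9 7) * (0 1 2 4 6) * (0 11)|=|(0 1 2 4 6 11)(3 9 7)|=6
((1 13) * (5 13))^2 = (1 13 5)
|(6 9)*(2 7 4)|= |(2 7 4)(6 9)|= 6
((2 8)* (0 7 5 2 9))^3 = (0 2)(5 9)(7 8)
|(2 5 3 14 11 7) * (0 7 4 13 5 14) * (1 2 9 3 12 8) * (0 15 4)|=14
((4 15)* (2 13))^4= ((2 13)(4 15))^4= (15)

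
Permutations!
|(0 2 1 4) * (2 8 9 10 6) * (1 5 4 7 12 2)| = |(0 8 9 10 6 1 7 12 2 5 4)| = 11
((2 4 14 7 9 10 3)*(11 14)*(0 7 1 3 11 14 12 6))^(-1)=(0 6 12 11 10 9 7)(1 14 4 2 3)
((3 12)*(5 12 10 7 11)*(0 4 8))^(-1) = ((0 4 8)(3 10 7 11 5 12))^(-1) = (0 8 4)(3 12 5 11 7 10)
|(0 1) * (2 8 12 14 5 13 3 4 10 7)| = 10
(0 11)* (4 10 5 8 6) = (0 11)(4 10 5 8 6) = [11, 1, 2, 3, 10, 8, 4, 7, 6, 9, 5, 0]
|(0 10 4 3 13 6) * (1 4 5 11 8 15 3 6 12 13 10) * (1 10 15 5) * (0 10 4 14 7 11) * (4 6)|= 18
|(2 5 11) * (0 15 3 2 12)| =7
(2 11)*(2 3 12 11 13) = [0, 1, 13, 12, 4, 5, 6, 7, 8, 9, 10, 3, 11, 2] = (2 13)(3 12 11)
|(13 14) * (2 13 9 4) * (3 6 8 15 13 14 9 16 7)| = 11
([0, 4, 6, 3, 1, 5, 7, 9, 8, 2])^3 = [0, 4, 9, 3, 1, 5, 2, 6, 8, 7]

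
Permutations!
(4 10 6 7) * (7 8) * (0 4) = [4, 1, 2, 3, 10, 5, 8, 0, 7, 9, 6] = (0 4 10 6 8 7)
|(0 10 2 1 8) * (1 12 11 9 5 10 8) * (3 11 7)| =8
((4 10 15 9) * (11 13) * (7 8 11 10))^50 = (4 8 13 15)(7 11 10 9)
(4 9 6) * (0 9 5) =[9, 1, 2, 3, 5, 0, 4, 7, 8, 6] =(0 9 6 4 5)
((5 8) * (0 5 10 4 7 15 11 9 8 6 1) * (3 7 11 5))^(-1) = ((0 3 7 15 5 6 1)(4 11 9 8 10))^(-1) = (0 1 6 5 15 7 3)(4 10 8 9 11)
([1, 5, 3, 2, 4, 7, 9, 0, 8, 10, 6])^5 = [1, 5, 3, 2, 4, 7, 10, 0, 8, 6, 9]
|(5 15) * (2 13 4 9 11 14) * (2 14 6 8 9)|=|(2 13 4)(5 15)(6 8 9 11)|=12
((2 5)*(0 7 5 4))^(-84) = (0 7 5 2 4)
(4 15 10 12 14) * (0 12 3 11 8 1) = (0 12 14 4 15 10 3 11 8 1) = [12, 0, 2, 11, 15, 5, 6, 7, 1, 9, 3, 8, 14, 13, 4, 10]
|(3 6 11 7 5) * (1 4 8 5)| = |(1 4 8 5 3 6 11 7)| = 8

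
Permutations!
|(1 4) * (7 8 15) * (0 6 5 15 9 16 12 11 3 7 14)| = |(0 6 5 15 14)(1 4)(3 7 8 9 16 12 11)| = 70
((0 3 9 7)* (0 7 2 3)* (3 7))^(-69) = ((2 7 3 9))^(-69) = (2 9 3 7)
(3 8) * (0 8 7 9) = (0 8 3 7 9) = [8, 1, 2, 7, 4, 5, 6, 9, 3, 0]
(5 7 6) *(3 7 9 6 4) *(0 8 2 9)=[8, 1, 9, 7, 3, 0, 5, 4, 2, 6]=(0 8 2 9 6 5)(3 7 4)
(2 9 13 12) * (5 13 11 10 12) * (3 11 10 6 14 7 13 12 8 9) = (2 3 11 6 14 7 13 5 12)(8 9 10) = [0, 1, 3, 11, 4, 12, 14, 13, 9, 10, 8, 6, 2, 5, 7]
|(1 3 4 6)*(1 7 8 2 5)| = |(1 3 4 6 7 8 2 5)| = 8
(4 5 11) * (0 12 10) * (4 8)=(0 12 10)(4 5 11 8)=[12, 1, 2, 3, 5, 11, 6, 7, 4, 9, 0, 8, 10]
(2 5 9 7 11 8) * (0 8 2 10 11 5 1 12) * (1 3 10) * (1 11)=[8, 12, 3, 10, 4, 9, 6, 5, 11, 7, 1, 2, 0]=(0 8 11 2 3 10 1 12)(5 9 7)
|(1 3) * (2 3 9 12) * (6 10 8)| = 15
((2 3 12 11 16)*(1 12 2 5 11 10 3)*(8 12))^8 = (1 12 3)(2 8 10)(5 16 11)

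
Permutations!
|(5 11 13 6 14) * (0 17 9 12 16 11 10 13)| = 30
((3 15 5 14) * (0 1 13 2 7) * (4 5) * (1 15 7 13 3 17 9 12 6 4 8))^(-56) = ((0 15 8 1 3 7)(2 13)(4 5 14 17 9 12 6))^(-56) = (17)(0 3 8)(1 15 7)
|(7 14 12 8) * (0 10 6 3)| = 4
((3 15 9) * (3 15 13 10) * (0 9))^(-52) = ((0 9 15)(3 13 10))^(-52) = (0 15 9)(3 10 13)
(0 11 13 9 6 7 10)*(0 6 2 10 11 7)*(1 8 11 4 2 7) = [1, 8, 10, 3, 2, 5, 0, 4, 11, 7, 6, 13, 12, 9] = (0 1 8 11 13 9 7 4 2 10 6)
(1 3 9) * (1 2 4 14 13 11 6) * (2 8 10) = (1 3 9 8 10 2 4 14 13 11 6) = [0, 3, 4, 9, 14, 5, 1, 7, 10, 8, 2, 6, 12, 11, 13]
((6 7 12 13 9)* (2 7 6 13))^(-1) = (2 12 7)(9 13)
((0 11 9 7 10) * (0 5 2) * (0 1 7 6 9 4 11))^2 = (11)(1 10 2 7 5)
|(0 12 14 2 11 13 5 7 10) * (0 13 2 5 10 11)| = 14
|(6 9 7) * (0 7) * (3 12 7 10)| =|(0 10 3 12 7 6 9)| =7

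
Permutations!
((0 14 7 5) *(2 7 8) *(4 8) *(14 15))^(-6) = ((0 15 14 4 8 2 7 5))^(-6) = (0 14 8 7)(2 5 15 4)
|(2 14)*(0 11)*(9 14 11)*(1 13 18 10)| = 20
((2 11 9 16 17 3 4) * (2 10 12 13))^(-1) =(2 13 12 10 4 3 17 16 9 11)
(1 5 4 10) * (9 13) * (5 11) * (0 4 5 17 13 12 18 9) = (0 4 10 1 11 17 13)(9 12 18) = [4, 11, 2, 3, 10, 5, 6, 7, 8, 12, 1, 17, 18, 0, 14, 15, 16, 13, 9]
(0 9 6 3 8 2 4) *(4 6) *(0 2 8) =[9, 1, 6, 0, 2, 5, 3, 7, 8, 4] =(0 9 4 2 6 3)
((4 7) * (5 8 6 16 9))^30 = ((4 7)(5 8 6 16 9))^30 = (16)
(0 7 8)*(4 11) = (0 7 8)(4 11) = [7, 1, 2, 3, 11, 5, 6, 8, 0, 9, 10, 4]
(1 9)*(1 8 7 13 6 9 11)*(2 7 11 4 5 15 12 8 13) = (1 4 5 15 12 8 11)(2 7)(6 9 13) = [0, 4, 7, 3, 5, 15, 9, 2, 11, 13, 10, 1, 8, 6, 14, 12]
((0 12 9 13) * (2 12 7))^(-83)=((0 7 2 12 9 13))^(-83)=(0 7 2 12 9 13)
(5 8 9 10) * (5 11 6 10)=(5 8 9)(6 10 11)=[0, 1, 2, 3, 4, 8, 10, 7, 9, 5, 11, 6]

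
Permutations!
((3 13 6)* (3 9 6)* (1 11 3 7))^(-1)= ((1 11 3 13 7)(6 9))^(-1)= (1 7 13 3 11)(6 9)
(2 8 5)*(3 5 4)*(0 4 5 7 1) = [4, 0, 8, 7, 3, 2, 6, 1, 5] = (0 4 3 7 1)(2 8 5)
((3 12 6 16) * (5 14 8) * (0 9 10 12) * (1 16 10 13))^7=((0 9 13 1 16 3)(5 14 8)(6 10 12))^7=(0 9 13 1 16 3)(5 14 8)(6 10 12)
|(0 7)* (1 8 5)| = |(0 7)(1 8 5)| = 6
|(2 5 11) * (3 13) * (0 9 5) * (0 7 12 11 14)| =4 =|(0 9 5 14)(2 7 12 11)(3 13)|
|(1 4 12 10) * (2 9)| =4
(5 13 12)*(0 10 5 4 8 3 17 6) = [10, 1, 2, 17, 8, 13, 0, 7, 3, 9, 5, 11, 4, 12, 14, 15, 16, 6] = (0 10 5 13 12 4 8 3 17 6)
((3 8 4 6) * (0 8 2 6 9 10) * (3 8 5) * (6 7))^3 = ((0 5 3 2 7 6 8 4 9 10))^3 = (0 2 8 10 3 6 9 5 7 4)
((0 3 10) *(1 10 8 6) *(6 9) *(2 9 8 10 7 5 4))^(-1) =(0 10 3)(1 6 9 2 4 5 7)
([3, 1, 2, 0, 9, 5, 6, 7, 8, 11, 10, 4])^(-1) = [3, 1, 2, 0, 11, 5, 6, 7, 8, 4, 10, 9]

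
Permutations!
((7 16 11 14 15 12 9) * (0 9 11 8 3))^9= ((0 9 7 16 8 3)(11 14 15 12))^9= (0 16)(3 7)(8 9)(11 14 15 12)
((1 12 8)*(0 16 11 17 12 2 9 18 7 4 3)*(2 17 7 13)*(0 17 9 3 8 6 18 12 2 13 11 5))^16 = ((0 16 5)(1 9 12 6 18 11 7 4 8)(2 3 17))^16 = (0 16 5)(1 4 11 6 9 8 7 18 12)(2 3 17)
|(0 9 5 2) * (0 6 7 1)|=|(0 9 5 2 6 7 1)|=7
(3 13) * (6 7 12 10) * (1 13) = (1 13 3)(6 7 12 10) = [0, 13, 2, 1, 4, 5, 7, 12, 8, 9, 6, 11, 10, 3]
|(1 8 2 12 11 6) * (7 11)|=|(1 8 2 12 7 11 6)|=7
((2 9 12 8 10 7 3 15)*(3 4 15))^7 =((2 9 12 8 10 7 4 15))^7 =(2 15 4 7 10 8 12 9)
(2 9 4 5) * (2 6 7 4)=(2 9)(4 5 6 7)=[0, 1, 9, 3, 5, 6, 7, 4, 8, 2]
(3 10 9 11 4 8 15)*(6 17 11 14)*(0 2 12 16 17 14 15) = [2, 1, 12, 10, 8, 5, 14, 7, 0, 15, 9, 4, 16, 13, 6, 3, 17, 11] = (0 2 12 16 17 11 4 8)(3 10 9 15)(6 14)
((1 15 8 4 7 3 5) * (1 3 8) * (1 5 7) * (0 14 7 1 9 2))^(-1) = (0 2 9 4 8 7 14)(1 3 5 15)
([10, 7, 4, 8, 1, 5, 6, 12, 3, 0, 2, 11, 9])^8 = (12)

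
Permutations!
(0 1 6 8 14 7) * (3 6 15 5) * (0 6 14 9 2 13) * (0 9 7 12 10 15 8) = [1, 8, 13, 14, 4, 3, 0, 6, 7, 2, 15, 11, 10, 9, 12, 5] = (0 1 8 7 6)(2 13 9)(3 14 12 10 15 5)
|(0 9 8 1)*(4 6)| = 4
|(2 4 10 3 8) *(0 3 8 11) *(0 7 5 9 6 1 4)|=|(0 3 11 7 5 9 6 1 4 10 8 2)|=12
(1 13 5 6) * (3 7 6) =[0, 13, 2, 7, 4, 3, 1, 6, 8, 9, 10, 11, 12, 5] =(1 13 5 3 7 6)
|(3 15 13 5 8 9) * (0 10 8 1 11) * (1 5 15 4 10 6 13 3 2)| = 12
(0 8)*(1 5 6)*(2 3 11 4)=(0 8)(1 5 6)(2 3 11 4)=[8, 5, 3, 11, 2, 6, 1, 7, 0, 9, 10, 4]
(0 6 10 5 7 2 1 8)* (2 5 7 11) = (0 6 10 7 5 11 2 1 8) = [6, 8, 1, 3, 4, 11, 10, 5, 0, 9, 7, 2]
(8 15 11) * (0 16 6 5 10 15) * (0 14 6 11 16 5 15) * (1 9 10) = [5, 9, 2, 3, 4, 1, 15, 7, 14, 10, 0, 8, 12, 13, 6, 16, 11] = (0 5 1 9 10)(6 15 16 11 8 14)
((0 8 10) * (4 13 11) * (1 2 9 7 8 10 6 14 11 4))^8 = ((0 10)(1 2 9 7 8 6 14 11)(4 13))^8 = (14)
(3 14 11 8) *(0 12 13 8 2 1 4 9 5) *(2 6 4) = (0 12 13 8 3 14 11 6 4 9 5)(1 2) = [12, 2, 1, 14, 9, 0, 4, 7, 3, 5, 10, 6, 13, 8, 11]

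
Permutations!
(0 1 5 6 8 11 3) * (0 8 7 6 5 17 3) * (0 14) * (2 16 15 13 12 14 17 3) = (0 1 3 8 11 17 2 16 15 13 12 14)(6 7) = [1, 3, 16, 8, 4, 5, 7, 6, 11, 9, 10, 17, 14, 12, 0, 13, 15, 2]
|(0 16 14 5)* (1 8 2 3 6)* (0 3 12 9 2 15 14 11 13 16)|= 21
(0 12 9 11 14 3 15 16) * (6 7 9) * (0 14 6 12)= (3 15 16 14)(6 7 9 11)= [0, 1, 2, 15, 4, 5, 7, 9, 8, 11, 10, 6, 12, 13, 3, 16, 14]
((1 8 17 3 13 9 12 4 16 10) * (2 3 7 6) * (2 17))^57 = ((1 8 2 3 13 9 12 4 16 10)(6 17 7))^57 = (17)(1 4 13 8 16 9 2 10 12 3)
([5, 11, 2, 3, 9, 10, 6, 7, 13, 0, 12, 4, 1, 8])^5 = (0 11 10 9 1 5 4 12)(8 13)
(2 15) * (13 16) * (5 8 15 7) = (2 7 5 8 15)(13 16) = [0, 1, 7, 3, 4, 8, 6, 5, 15, 9, 10, 11, 12, 16, 14, 2, 13]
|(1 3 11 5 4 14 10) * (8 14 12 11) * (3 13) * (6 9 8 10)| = 4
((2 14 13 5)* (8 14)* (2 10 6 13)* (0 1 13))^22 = ((0 1 13 5 10 6)(2 8 14))^22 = (0 10 13)(1 6 5)(2 8 14)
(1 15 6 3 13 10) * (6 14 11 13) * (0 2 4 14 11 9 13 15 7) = [2, 7, 4, 6, 14, 5, 3, 0, 8, 13, 1, 15, 12, 10, 9, 11] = (0 2 4 14 9 13 10 1 7)(3 6)(11 15)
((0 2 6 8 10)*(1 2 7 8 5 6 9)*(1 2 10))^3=(0 1 7 10 8)(2 9)(5 6)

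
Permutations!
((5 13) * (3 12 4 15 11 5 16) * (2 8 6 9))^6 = (2 6)(3 13 11 4)(5 15 12 16)(8 9)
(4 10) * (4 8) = (4 10 8) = [0, 1, 2, 3, 10, 5, 6, 7, 4, 9, 8]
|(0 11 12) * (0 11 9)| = 2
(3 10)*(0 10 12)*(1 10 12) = (0 12)(1 10 3) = [12, 10, 2, 1, 4, 5, 6, 7, 8, 9, 3, 11, 0]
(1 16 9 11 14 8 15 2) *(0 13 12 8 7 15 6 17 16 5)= (0 13 12 8 6 17 16 9 11 14 7 15 2 1 5)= [13, 5, 1, 3, 4, 0, 17, 15, 6, 11, 10, 14, 8, 12, 7, 2, 9, 16]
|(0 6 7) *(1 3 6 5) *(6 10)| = |(0 5 1 3 10 6 7)| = 7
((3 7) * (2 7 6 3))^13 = (2 7)(3 6)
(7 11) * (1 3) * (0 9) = (0 9)(1 3)(7 11) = [9, 3, 2, 1, 4, 5, 6, 11, 8, 0, 10, 7]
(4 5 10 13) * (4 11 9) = (4 5 10 13 11 9) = [0, 1, 2, 3, 5, 10, 6, 7, 8, 4, 13, 9, 12, 11]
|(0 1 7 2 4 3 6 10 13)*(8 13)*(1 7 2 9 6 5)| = 35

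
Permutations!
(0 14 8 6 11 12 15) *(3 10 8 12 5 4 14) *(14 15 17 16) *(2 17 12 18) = [3, 1, 17, 10, 15, 4, 11, 7, 6, 9, 8, 5, 12, 13, 18, 0, 14, 16, 2] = (0 3 10 8 6 11 5 4 15)(2 17 16 14 18)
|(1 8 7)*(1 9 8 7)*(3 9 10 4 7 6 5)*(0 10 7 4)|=|(0 10)(1 6 5 3 9 8)|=6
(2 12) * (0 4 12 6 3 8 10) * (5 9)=[4, 1, 6, 8, 12, 9, 3, 7, 10, 5, 0, 11, 2]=(0 4 12 2 6 3 8 10)(5 9)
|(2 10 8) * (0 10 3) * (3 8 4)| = 4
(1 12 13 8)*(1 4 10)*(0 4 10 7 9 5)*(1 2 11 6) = [4, 12, 11, 3, 7, 0, 1, 9, 10, 5, 2, 6, 13, 8] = (0 4 7 9 5)(1 12 13 8 10 2 11 6)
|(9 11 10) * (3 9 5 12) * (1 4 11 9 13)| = |(1 4 11 10 5 12 3 13)| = 8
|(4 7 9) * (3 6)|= |(3 6)(4 7 9)|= 6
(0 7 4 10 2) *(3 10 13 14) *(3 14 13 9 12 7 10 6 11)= (14)(0 10 2)(3 6 11)(4 9 12 7)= [10, 1, 0, 6, 9, 5, 11, 4, 8, 12, 2, 3, 7, 13, 14]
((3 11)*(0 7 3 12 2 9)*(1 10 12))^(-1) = ((0 7 3 11 1 10 12 2 9))^(-1) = (0 9 2 12 10 1 11 3 7)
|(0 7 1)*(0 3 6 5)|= 6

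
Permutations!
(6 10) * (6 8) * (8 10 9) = [0, 1, 2, 3, 4, 5, 9, 7, 6, 8, 10] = (10)(6 9 8)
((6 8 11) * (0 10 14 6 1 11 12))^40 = (0 8 14)(6 10 12)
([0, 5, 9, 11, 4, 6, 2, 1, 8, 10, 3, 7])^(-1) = [0, 7, 6, 10, 4, 1, 5, 11, 8, 2, 9, 3]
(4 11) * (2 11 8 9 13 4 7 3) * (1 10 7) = [0, 10, 11, 2, 8, 5, 6, 3, 9, 13, 7, 1, 12, 4] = (1 10 7 3 2 11)(4 8 9 13)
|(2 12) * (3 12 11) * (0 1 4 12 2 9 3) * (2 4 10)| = |(0 1 10 2 11)(3 4 12 9)| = 20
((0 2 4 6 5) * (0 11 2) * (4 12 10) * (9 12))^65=((2 9 12 10 4 6 5 11))^65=(2 9 12 10 4 6 5 11)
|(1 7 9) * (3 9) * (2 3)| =|(1 7 2 3 9)| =5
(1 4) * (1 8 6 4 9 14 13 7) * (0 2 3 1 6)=(0 2 3 1 9 14 13 7 6 4 8)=[2, 9, 3, 1, 8, 5, 4, 6, 0, 14, 10, 11, 12, 7, 13]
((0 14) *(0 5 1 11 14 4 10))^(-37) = ((0 4 10)(1 11 14 5))^(-37) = (0 10 4)(1 5 14 11)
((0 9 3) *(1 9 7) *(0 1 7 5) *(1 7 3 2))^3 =((0 5)(1 9 2)(3 7))^3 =(9)(0 5)(3 7)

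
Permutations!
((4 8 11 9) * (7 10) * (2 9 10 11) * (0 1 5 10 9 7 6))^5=(2 8 4 9 11 7)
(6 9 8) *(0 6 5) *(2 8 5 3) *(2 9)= (0 6 2 8 3 9 5)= [6, 1, 8, 9, 4, 0, 2, 7, 3, 5]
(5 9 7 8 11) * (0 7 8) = (0 7)(5 9 8 11) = [7, 1, 2, 3, 4, 9, 6, 0, 11, 8, 10, 5]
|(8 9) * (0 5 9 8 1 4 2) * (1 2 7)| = |(0 5 9 2)(1 4 7)| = 12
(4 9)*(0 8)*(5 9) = (0 8)(4 5 9) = [8, 1, 2, 3, 5, 9, 6, 7, 0, 4]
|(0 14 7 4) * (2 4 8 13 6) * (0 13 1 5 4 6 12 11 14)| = 18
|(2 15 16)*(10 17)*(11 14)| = |(2 15 16)(10 17)(11 14)| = 6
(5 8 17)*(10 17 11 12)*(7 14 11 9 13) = (5 8 9 13 7 14 11 12 10 17) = [0, 1, 2, 3, 4, 8, 6, 14, 9, 13, 17, 12, 10, 7, 11, 15, 16, 5]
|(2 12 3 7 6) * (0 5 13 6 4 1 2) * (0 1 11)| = |(0 5 13 6 1 2 12 3 7 4 11)| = 11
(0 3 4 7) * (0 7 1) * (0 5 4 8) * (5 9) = (0 3 8)(1 9 5 4) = [3, 9, 2, 8, 1, 4, 6, 7, 0, 5]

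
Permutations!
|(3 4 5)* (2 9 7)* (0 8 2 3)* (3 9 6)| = 14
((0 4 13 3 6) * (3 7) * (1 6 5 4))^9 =((0 1 6)(3 5 4 13 7))^9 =(3 7 13 4 5)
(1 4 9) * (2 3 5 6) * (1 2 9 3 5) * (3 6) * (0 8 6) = (0 8 6 9 2 5 3 1 4) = [8, 4, 5, 1, 0, 3, 9, 7, 6, 2]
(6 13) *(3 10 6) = (3 10 6 13) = [0, 1, 2, 10, 4, 5, 13, 7, 8, 9, 6, 11, 12, 3]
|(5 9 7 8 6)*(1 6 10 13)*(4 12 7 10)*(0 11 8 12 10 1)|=|(0 11 8 4 10 13)(1 6 5 9)(7 12)|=12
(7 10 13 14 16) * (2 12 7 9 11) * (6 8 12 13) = [0, 1, 13, 3, 4, 5, 8, 10, 12, 11, 6, 2, 7, 14, 16, 15, 9] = (2 13 14 16 9 11)(6 8 12 7 10)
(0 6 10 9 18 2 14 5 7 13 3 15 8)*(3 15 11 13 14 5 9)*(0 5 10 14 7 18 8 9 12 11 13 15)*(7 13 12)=(0 6 14 7 13)(2 10 3 12 11 15 9 8 5 18)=[6, 1, 10, 12, 4, 18, 14, 13, 5, 8, 3, 15, 11, 0, 7, 9, 16, 17, 2]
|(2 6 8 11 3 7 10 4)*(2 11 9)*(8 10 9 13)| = 8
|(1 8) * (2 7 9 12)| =4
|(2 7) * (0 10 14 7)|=|(0 10 14 7 2)|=5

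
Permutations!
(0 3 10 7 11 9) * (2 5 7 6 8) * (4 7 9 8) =[3, 1, 5, 10, 7, 9, 4, 11, 2, 0, 6, 8] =(0 3 10 6 4 7 11 8 2 5 9)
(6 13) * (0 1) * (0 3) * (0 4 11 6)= (0 1 3 4 11 6 13)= [1, 3, 2, 4, 11, 5, 13, 7, 8, 9, 10, 6, 12, 0]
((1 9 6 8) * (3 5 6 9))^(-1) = ((9)(1 3 5 6 8))^(-1) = (9)(1 8 6 5 3)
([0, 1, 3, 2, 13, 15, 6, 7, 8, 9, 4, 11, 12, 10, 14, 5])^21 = (2 3)(5 15)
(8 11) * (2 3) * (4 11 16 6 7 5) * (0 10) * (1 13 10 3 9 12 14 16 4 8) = (0 3 2 9 12 14 16 6 7 5 8 4 11 1 13 10) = [3, 13, 9, 2, 11, 8, 7, 5, 4, 12, 0, 1, 14, 10, 16, 15, 6]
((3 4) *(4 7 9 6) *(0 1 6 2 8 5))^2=((0 1 6 4 3 7 9 2 8 5))^2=(0 6 3 9 8)(1 4 7 2 5)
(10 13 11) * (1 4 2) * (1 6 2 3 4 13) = (1 13 11 10)(2 6)(3 4) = [0, 13, 6, 4, 3, 5, 2, 7, 8, 9, 1, 10, 12, 11]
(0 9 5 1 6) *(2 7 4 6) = (0 9 5 1 2 7 4 6) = [9, 2, 7, 3, 6, 1, 0, 4, 8, 5]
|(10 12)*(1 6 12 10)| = |(1 6 12)| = 3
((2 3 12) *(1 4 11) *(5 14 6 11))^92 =((1 4 5 14 6 11)(2 3 12))^92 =(1 5 6)(2 12 3)(4 14 11)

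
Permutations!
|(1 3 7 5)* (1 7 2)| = 6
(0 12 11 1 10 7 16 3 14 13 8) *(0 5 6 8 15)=(0 12 11 1 10 7 16 3 14 13 15)(5 6 8)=[12, 10, 2, 14, 4, 6, 8, 16, 5, 9, 7, 1, 11, 15, 13, 0, 3]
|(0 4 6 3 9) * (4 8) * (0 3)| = |(0 8 4 6)(3 9)| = 4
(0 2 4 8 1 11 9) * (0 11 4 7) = (0 2 7)(1 4 8)(9 11) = [2, 4, 7, 3, 8, 5, 6, 0, 1, 11, 10, 9]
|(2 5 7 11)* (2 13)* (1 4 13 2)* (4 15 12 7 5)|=8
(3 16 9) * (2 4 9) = [0, 1, 4, 16, 9, 5, 6, 7, 8, 3, 10, 11, 12, 13, 14, 15, 2] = (2 4 9 3 16)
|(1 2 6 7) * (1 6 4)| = 6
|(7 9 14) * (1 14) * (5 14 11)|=|(1 11 5 14 7 9)|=6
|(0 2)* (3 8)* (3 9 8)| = |(0 2)(8 9)| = 2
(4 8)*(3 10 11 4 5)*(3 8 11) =[0, 1, 2, 10, 11, 8, 6, 7, 5, 9, 3, 4] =(3 10)(4 11)(5 8)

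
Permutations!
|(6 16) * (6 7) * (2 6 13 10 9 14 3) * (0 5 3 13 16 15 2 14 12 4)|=18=|(0 5 3 14 13 10 9 12 4)(2 6 15)(7 16)|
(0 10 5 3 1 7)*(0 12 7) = (0 10 5 3 1)(7 12) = [10, 0, 2, 1, 4, 3, 6, 12, 8, 9, 5, 11, 7]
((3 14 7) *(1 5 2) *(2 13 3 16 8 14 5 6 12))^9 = (1 6 12 2)(7 16 8 14)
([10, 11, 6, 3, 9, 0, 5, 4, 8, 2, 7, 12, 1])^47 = (0 5 6 2 9 4 7 10)(1 12 11)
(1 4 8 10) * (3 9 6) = (1 4 8 10)(3 9 6) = [0, 4, 2, 9, 8, 5, 3, 7, 10, 6, 1]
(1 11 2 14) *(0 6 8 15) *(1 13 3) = (0 6 8 15)(1 11 2 14 13 3) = [6, 11, 14, 1, 4, 5, 8, 7, 15, 9, 10, 2, 12, 3, 13, 0]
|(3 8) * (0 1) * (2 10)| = 2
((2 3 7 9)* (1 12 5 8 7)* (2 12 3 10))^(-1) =((1 3)(2 10)(5 8 7 9 12))^(-1) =(1 3)(2 10)(5 12 9 7 8)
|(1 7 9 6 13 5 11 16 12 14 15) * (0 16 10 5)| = 30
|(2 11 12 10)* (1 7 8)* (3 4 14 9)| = |(1 7 8)(2 11 12 10)(3 4 14 9)| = 12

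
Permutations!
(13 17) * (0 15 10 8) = [15, 1, 2, 3, 4, 5, 6, 7, 0, 9, 8, 11, 12, 17, 14, 10, 16, 13] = (0 15 10 8)(13 17)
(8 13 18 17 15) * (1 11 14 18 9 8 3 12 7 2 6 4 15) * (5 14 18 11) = (1 5 14 11 18 17)(2 6 4 15 3 12 7)(8 13 9) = [0, 5, 6, 12, 15, 14, 4, 2, 13, 8, 10, 18, 7, 9, 11, 3, 16, 1, 17]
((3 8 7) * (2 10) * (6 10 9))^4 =((2 9 6 10)(3 8 7))^4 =(10)(3 8 7)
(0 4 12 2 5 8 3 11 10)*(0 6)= [4, 1, 5, 11, 12, 8, 0, 7, 3, 9, 6, 10, 2]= (0 4 12 2 5 8 3 11 10 6)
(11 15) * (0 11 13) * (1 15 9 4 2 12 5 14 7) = [11, 15, 12, 3, 2, 14, 6, 1, 8, 4, 10, 9, 5, 0, 7, 13] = (0 11 9 4 2 12 5 14 7 1 15 13)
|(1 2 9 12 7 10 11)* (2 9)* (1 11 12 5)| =|(1 9 5)(7 10 12)| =3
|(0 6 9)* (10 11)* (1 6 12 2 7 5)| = 8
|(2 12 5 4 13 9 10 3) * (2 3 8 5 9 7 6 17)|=11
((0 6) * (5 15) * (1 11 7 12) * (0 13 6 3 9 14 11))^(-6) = ((0 3 9 14 11 7 12 1)(5 15)(6 13))^(-6) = (15)(0 9 11 12)(1 3 14 7)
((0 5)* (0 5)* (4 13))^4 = ((4 13))^4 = (13)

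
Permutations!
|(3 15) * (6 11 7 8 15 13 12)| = 8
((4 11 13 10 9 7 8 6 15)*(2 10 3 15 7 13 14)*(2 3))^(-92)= ((2 10 9 13)(3 15 4 11 14)(6 7 8))^(-92)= (3 11 15 14 4)(6 7 8)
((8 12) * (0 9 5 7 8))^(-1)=(0 12 8 7 5 9)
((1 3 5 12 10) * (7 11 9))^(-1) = (1 10 12 5 3)(7 9 11)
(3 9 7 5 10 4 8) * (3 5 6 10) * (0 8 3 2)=(0 8 5 2)(3 9 7 6 10 4)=[8, 1, 0, 9, 3, 2, 10, 6, 5, 7, 4]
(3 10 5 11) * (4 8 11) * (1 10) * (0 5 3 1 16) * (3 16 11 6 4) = (0 5 3 11 1 10 16)(4 8 6) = [5, 10, 2, 11, 8, 3, 4, 7, 6, 9, 16, 1, 12, 13, 14, 15, 0]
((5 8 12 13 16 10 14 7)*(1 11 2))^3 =(5 13 14 8 16 7 12 10)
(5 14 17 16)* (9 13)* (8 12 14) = (5 8 12 14 17 16)(9 13) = [0, 1, 2, 3, 4, 8, 6, 7, 12, 13, 10, 11, 14, 9, 17, 15, 5, 16]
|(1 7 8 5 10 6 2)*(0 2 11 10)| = 6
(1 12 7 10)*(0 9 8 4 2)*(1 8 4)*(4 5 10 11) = [9, 12, 0, 3, 2, 10, 6, 11, 1, 5, 8, 4, 7] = (0 9 5 10 8 1 12 7 11 4 2)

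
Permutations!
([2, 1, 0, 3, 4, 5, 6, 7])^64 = [0, 1, 2, 3, 4, 5, 6, 7]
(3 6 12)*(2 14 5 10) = (2 14 5 10)(3 6 12) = [0, 1, 14, 6, 4, 10, 12, 7, 8, 9, 2, 11, 3, 13, 5]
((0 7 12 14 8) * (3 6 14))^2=((0 7 12 3 6 14 8))^2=(0 12 6 8 7 3 14)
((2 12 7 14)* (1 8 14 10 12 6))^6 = ((1 8 14 2 6)(7 10 12))^6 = (1 8 14 2 6)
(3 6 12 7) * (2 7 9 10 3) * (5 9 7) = (2 5 9 10 3 6 12 7) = [0, 1, 5, 6, 4, 9, 12, 2, 8, 10, 3, 11, 7]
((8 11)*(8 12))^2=(8 12 11)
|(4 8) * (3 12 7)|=|(3 12 7)(4 8)|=6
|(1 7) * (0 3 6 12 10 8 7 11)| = |(0 3 6 12 10 8 7 1 11)| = 9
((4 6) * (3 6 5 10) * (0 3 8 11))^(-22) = (0 6 5 8)(3 4 10 11)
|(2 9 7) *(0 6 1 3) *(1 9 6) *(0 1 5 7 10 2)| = 12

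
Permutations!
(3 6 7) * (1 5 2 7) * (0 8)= (0 8)(1 5 2 7 3 6)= [8, 5, 7, 6, 4, 2, 1, 3, 0]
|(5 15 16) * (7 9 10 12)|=12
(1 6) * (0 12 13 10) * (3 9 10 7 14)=(0 12 13 7 14 3 9 10)(1 6)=[12, 6, 2, 9, 4, 5, 1, 14, 8, 10, 0, 11, 13, 7, 3]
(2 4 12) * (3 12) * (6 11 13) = (2 4 3 12)(6 11 13) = [0, 1, 4, 12, 3, 5, 11, 7, 8, 9, 10, 13, 2, 6]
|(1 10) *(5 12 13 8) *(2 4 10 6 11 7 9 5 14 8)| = |(1 6 11 7 9 5 12 13 2 4 10)(8 14)| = 22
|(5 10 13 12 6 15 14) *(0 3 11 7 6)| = |(0 3 11 7 6 15 14 5 10 13 12)| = 11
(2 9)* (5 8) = (2 9)(5 8) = [0, 1, 9, 3, 4, 8, 6, 7, 5, 2]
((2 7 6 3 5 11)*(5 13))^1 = (2 7 6 3 13 5 11)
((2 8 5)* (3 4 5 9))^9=(2 3)(4 8)(5 9)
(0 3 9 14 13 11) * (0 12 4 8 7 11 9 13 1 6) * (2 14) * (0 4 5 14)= (0 3 13 9 2)(1 6 4 8 7 11 12 5 14)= [3, 6, 0, 13, 8, 14, 4, 11, 7, 2, 10, 12, 5, 9, 1]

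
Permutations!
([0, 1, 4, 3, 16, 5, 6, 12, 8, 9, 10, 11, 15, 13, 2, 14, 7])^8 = [0, 1, 4, 3, 16, 5, 6, 12, 8, 9, 10, 11, 15, 13, 2, 14, 7]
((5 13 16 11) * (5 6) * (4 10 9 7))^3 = (4 7 9 10)(5 11 13 6 16)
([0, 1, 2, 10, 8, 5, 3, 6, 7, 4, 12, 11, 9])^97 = [0, 1, 2, 10, 8, 5, 3, 6, 7, 4, 12, 11, 9]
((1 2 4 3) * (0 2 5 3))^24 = (5)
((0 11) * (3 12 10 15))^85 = ((0 11)(3 12 10 15))^85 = (0 11)(3 12 10 15)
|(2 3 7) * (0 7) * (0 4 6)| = |(0 7 2 3 4 6)| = 6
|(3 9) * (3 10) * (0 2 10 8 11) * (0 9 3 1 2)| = 3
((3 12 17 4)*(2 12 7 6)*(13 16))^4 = (2 3 12 7 17 6 4)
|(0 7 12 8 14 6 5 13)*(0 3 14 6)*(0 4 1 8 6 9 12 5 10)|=13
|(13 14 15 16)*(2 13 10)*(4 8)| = 6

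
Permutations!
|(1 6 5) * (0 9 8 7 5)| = 7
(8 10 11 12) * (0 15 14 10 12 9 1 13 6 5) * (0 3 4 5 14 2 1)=(0 15 2 1 13 6 14 10 11 9)(3 4 5)(8 12)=[15, 13, 1, 4, 5, 3, 14, 7, 12, 0, 11, 9, 8, 6, 10, 2]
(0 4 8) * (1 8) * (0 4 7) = [7, 8, 2, 3, 1, 5, 6, 0, 4] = (0 7)(1 8 4)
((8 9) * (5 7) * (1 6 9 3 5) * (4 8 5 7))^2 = (1 9 4 3)(5 8 7 6)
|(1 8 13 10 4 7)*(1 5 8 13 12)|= |(1 13 10 4 7 5 8 12)|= 8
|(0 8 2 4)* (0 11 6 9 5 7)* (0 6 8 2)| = 20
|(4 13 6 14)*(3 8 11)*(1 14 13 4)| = 6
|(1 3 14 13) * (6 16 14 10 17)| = |(1 3 10 17 6 16 14 13)| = 8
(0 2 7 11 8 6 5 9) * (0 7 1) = (0 2 1)(5 9 7 11 8 6) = [2, 0, 1, 3, 4, 9, 5, 11, 6, 7, 10, 8]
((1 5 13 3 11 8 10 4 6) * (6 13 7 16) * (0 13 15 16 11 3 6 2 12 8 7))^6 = ((0 13 6 1 5)(2 12 8 10 4 15 16)(7 11))^6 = (0 13 6 1 5)(2 16 15 4 10 8 12)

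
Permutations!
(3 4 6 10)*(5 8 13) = (3 4 6 10)(5 8 13) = [0, 1, 2, 4, 6, 8, 10, 7, 13, 9, 3, 11, 12, 5]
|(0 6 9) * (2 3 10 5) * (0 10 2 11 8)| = |(0 6 9 10 5 11 8)(2 3)| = 14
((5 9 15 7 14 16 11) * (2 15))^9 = (2 15 7 14 16 11 5 9)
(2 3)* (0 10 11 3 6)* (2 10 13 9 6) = (0 13 9 6)(3 10 11) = [13, 1, 2, 10, 4, 5, 0, 7, 8, 6, 11, 3, 12, 9]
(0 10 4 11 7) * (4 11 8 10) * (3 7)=[4, 1, 2, 7, 8, 5, 6, 0, 10, 9, 11, 3]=(0 4 8 10 11 3 7)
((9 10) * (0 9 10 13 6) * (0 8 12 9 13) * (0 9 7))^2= ((0 13 6 8 12 7))^2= (0 6 12)(7 13 8)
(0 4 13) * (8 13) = (0 4 8 13) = [4, 1, 2, 3, 8, 5, 6, 7, 13, 9, 10, 11, 12, 0]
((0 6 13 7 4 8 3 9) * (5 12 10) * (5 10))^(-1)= (0 9 3 8 4 7 13 6)(5 12)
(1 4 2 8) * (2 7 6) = (1 4 7 6 2 8) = [0, 4, 8, 3, 7, 5, 2, 6, 1]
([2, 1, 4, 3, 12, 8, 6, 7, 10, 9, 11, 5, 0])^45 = (0 2 4 12)(5 8 10 11)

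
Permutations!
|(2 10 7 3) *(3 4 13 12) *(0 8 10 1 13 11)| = |(0 8 10 7 4 11)(1 13 12 3 2)| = 30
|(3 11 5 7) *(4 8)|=4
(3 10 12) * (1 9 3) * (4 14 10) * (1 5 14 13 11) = (1 9 3 4 13 11)(5 14 10 12) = [0, 9, 2, 4, 13, 14, 6, 7, 8, 3, 12, 1, 5, 11, 10]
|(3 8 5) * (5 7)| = |(3 8 7 5)| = 4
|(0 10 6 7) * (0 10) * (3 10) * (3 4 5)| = |(3 10 6 7 4 5)| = 6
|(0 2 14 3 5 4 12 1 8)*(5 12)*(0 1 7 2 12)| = 6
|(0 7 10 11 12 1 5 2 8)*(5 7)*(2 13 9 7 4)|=|(0 5 13 9 7 10 11 12 1 4 2 8)|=12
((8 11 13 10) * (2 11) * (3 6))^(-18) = ((2 11 13 10 8)(3 6))^(-18) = (2 13 8 11 10)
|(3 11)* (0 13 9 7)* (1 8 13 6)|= 14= |(0 6 1 8 13 9 7)(3 11)|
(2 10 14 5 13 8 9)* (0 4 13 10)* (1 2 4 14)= (0 14 5 10 1 2)(4 13 8 9)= [14, 2, 0, 3, 13, 10, 6, 7, 9, 4, 1, 11, 12, 8, 5]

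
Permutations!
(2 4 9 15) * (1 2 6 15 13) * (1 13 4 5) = [0, 2, 5, 3, 9, 1, 15, 7, 8, 4, 10, 11, 12, 13, 14, 6] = (1 2 5)(4 9)(6 15)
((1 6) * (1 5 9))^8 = (9) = ((1 6 5 9))^8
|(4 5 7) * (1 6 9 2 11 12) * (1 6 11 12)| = 12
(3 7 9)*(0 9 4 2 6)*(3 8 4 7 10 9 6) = (0 6)(2 3 10 9 8 4) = [6, 1, 3, 10, 2, 5, 0, 7, 4, 8, 9]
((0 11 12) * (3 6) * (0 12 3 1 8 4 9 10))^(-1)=(12)(0 10 9 4 8 1 6 3 11)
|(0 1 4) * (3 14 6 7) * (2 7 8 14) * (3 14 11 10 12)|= 9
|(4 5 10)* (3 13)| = |(3 13)(4 5 10)| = 6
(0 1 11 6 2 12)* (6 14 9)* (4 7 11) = (0 1 4 7 11 14 9 6 2 12) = [1, 4, 12, 3, 7, 5, 2, 11, 8, 6, 10, 14, 0, 13, 9]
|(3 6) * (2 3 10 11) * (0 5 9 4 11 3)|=6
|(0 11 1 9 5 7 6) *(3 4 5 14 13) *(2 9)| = |(0 11 1 2 9 14 13 3 4 5 7 6)| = 12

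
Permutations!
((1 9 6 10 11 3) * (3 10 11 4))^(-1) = ((1 9 6 11 10 4 3))^(-1) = (1 3 4 10 11 6 9)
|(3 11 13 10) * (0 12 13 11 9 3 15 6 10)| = |(0 12 13)(3 9)(6 10 15)| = 6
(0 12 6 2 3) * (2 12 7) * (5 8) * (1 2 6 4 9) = (0 7 6 12 4 9 1 2 3)(5 8) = [7, 2, 3, 0, 9, 8, 12, 6, 5, 1, 10, 11, 4]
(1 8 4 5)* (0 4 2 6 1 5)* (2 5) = (0 4)(1 8 5 2 6) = [4, 8, 6, 3, 0, 2, 1, 7, 5]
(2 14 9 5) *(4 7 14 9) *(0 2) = (0 2 9 5)(4 7 14) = [2, 1, 9, 3, 7, 0, 6, 14, 8, 5, 10, 11, 12, 13, 4]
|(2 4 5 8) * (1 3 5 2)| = |(1 3 5 8)(2 4)| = 4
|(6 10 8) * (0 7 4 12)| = |(0 7 4 12)(6 10 8)| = 12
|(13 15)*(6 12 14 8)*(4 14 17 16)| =14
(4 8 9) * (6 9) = (4 8 6 9) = [0, 1, 2, 3, 8, 5, 9, 7, 6, 4]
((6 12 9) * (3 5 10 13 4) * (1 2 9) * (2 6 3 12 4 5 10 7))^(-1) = ((1 6 4 12)(2 9 3 10 13 5 7))^(-1) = (1 12 4 6)(2 7 5 13 10 3 9)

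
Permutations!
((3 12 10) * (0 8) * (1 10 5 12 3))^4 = ((0 8)(1 10)(5 12))^4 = (12)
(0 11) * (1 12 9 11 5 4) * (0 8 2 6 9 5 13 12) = [13, 0, 6, 3, 1, 4, 9, 7, 2, 11, 10, 8, 5, 12] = (0 13 12 5 4 1)(2 6 9 11 8)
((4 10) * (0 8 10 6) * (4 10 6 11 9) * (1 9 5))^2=(0 6 8)(1 4 5 9 11)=((0 8 6)(1 9 4 11 5))^2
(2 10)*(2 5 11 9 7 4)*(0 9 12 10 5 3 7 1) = (0 9 1)(2 5 11 12 10 3 7 4) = [9, 0, 5, 7, 2, 11, 6, 4, 8, 1, 3, 12, 10]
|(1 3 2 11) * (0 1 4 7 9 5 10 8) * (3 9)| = |(0 1 9 5 10 8)(2 11 4 7 3)| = 30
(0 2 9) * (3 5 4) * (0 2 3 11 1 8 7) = (0 3 5 4 11 1 8 7)(2 9) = [3, 8, 9, 5, 11, 4, 6, 0, 7, 2, 10, 1]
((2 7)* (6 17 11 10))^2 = (6 11)(10 17)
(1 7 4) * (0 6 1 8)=(0 6 1 7 4 8)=[6, 7, 2, 3, 8, 5, 1, 4, 0]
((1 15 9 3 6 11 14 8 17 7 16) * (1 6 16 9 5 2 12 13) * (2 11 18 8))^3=((1 15 5 11 14 2 12 13)(3 16 6 18 8 17 7 9))^3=(1 11 12 15 14 13 5 2)(3 18 7 16 8 9 6 17)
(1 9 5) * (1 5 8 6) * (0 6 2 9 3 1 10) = [6, 3, 9, 1, 4, 5, 10, 7, 2, 8, 0] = (0 6 10)(1 3)(2 9 8)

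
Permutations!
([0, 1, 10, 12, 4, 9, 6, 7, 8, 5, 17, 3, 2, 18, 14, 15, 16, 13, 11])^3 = (2 13 3 10 18 12 17 11)(5 9)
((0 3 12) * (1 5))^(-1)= ((0 3 12)(1 5))^(-1)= (0 12 3)(1 5)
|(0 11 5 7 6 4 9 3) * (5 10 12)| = 10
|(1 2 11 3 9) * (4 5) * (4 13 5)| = 10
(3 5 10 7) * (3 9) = [0, 1, 2, 5, 4, 10, 6, 9, 8, 3, 7] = (3 5 10 7 9)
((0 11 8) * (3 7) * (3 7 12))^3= (3 12)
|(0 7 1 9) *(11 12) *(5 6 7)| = |(0 5 6 7 1 9)(11 12)| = 6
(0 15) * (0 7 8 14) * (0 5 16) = (0 15 7 8 14 5 16) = [15, 1, 2, 3, 4, 16, 6, 8, 14, 9, 10, 11, 12, 13, 5, 7, 0]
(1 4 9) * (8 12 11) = (1 4 9)(8 12 11) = [0, 4, 2, 3, 9, 5, 6, 7, 12, 1, 10, 8, 11]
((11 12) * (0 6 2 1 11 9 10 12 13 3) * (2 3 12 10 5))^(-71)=((0 6 3)(1 11 13 12 9 5 2))^(-71)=(0 6 3)(1 2 5 9 12 13 11)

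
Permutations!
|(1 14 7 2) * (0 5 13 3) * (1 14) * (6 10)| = |(0 5 13 3)(2 14 7)(6 10)| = 12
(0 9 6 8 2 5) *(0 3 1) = (0 9 6 8 2 5 3 1) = [9, 0, 5, 1, 4, 3, 8, 7, 2, 6]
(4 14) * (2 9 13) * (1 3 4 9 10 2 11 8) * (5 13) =[0, 3, 10, 4, 14, 13, 6, 7, 1, 5, 2, 8, 12, 11, 9] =(1 3 4 14 9 5 13 11 8)(2 10)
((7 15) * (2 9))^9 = (2 9)(7 15)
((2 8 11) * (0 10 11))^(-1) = ((0 10 11 2 8))^(-1) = (0 8 2 11 10)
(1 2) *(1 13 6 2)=(2 13 6)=[0, 1, 13, 3, 4, 5, 2, 7, 8, 9, 10, 11, 12, 6]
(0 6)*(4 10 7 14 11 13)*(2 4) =(0 6)(2 4 10 7 14 11 13) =[6, 1, 4, 3, 10, 5, 0, 14, 8, 9, 7, 13, 12, 2, 11]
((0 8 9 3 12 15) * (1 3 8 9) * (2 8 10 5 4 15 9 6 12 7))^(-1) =(0 15 4 5 10 9 12 6)(1 8 2 7 3)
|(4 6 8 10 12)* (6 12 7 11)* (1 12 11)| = 8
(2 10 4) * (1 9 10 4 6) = (1 9 10 6)(2 4) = [0, 9, 4, 3, 2, 5, 1, 7, 8, 10, 6]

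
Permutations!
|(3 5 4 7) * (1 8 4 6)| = |(1 8 4 7 3 5 6)| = 7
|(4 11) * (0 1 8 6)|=4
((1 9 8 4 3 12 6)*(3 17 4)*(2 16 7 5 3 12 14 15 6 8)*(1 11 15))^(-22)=(17)(1 2 7 3)(5 14 9 16)(6 15 11)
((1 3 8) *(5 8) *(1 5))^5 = ((1 3)(5 8))^5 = (1 3)(5 8)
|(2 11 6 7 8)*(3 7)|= |(2 11 6 3 7 8)|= 6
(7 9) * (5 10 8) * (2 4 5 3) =(2 4 5 10 8 3)(7 9) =[0, 1, 4, 2, 5, 10, 6, 9, 3, 7, 8]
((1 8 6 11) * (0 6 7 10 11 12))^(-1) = ((0 6 12)(1 8 7 10 11))^(-1) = (0 12 6)(1 11 10 7 8)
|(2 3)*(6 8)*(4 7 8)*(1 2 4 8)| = 10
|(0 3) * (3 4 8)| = 4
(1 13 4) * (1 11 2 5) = (1 13 4 11 2 5) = [0, 13, 5, 3, 11, 1, 6, 7, 8, 9, 10, 2, 12, 4]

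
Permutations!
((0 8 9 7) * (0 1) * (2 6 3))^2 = (0 9 1 8 7)(2 3 6)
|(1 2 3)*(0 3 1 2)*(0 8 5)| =6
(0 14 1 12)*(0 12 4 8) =(0 14 1 4 8) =[14, 4, 2, 3, 8, 5, 6, 7, 0, 9, 10, 11, 12, 13, 1]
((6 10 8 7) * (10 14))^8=(6 8 14 7 10)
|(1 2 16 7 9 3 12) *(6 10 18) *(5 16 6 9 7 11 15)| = 8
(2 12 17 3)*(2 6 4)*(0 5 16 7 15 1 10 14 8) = (0 5 16 7 15 1 10 14 8)(2 12 17 3 6 4) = [5, 10, 12, 6, 2, 16, 4, 15, 0, 9, 14, 11, 17, 13, 8, 1, 7, 3]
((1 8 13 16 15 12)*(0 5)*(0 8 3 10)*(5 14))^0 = ((0 14 5 8 13 16 15 12 1 3 10))^0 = (16)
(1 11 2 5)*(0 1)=(0 1 11 2 5)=[1, 11, 5, 3, 4, 0, 6, 7, 8, 9, 10, 2]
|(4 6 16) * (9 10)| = 6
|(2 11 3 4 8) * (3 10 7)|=|(2 11 10 7 3 4 8)|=7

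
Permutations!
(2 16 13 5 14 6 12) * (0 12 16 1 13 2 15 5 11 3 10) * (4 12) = (0 4 12 15 5 14 6 16 2 1 13 11 3 10) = [4, 13, 1, 10, 12, 14, 16, 7, 8, 9, 0, 3, 15, 11, 6, 5, 2]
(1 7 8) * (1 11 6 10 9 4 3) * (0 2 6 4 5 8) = (0 2 6 10 9 5 8 11 4 3 1 7) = [2, 7, 6, 1, 3, 8, 10, 0, 11, 5, 9, 4]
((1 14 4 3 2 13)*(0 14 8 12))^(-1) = ((0 14 4 3 2 13 1 8 12))^(-1) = (0 12 8 1 13 2 3 4 14)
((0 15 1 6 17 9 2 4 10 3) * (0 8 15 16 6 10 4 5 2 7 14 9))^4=(17)(1 15 8 3 10)(7 14 9)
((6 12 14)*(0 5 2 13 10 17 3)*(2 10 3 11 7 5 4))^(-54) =((0 4 2 13 3)(5 10 17 11 7)(6 12 14))^(-54) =(0 4 2 13 3)(5 10 17 11 7)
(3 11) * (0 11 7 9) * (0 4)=(0 11 3 7 9 4)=[11, 1, 2, 7, 0, 5, 6, 9, 8, 4, 10, 3]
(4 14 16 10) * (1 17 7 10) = (1 17 7 10 4 14 16) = [0, 17, 2, 3, 14, 5, 6, 10, 8, 9, 4, 11, 12, 13, 16, 15, 1, 7]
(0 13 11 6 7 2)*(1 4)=(0 13 11 6 7 2)(1 4)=[13, 4, 0, 3, 1, 5, 7, 2, 8, 9, 10, 6, 12, 11]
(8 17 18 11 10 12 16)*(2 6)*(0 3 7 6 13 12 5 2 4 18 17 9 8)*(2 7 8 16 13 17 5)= (0 3 8 9 16)(2 17 5 7 6 4 18 11 10)(12 13)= [3, 1, 17, 8, 18, 7, 4, 6, 9, 16, 2, 10, 13, 12, 14, 15, 0, 5, 11]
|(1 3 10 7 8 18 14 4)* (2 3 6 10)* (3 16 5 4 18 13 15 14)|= |(1 6 10 7 8 13 15 14 18 3 2 16 5 4)|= 14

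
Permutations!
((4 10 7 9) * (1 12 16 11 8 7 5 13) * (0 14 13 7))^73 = ((0 14 13 1 12 16 11 8)(4 10 5 7 9))^73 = (0 14 13 1 12 16 11 8)(4 7 10 9 5)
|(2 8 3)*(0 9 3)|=5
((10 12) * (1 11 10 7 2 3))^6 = ((1 11 10 12 7 2 3))^6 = (1 3 2 7 12 10 11)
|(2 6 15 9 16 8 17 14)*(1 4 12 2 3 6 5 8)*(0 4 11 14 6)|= 15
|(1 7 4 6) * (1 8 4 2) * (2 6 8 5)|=|(1 7 6 5 2)(4 8)|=10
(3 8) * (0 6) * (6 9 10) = (0 9 10 6)(3 8) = [9, 1, 2, 8, 4, 5, 0, 7, 3, 10, 6]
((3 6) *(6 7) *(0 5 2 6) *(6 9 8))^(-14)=(0 2 8 3)(5 9 6 7)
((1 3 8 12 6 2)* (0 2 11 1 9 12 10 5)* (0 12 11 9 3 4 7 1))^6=(0 12 3 9 10)(2 6 8 11 5)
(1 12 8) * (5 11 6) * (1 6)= (1 12 8 6 5 11)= [0, 12, 2, 3, 4, 11, 5, 7, 6, 9, 10, 1, 8]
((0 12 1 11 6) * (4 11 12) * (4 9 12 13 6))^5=(0 6 13 1 12 9)(4 11)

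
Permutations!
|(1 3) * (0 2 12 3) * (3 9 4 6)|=|(0 2 12 9 4 6 3 1)|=8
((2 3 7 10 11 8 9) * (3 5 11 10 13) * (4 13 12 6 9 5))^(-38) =((2 4 13 3 7 12 6 9)(5 11 8))^(-38) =(2 13 7 6)(3 12 9 4)(5 11 8)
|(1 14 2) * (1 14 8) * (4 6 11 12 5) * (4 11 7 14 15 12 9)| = 10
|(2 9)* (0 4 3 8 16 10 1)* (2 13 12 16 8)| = 10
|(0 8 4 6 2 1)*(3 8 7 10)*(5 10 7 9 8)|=21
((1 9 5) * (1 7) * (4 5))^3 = (1 5 9 7 4)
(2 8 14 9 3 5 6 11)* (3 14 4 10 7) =(2 8 4 10 7 3 5 6 11)(9 14) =[0, 1, 8, 5, 10, 6, 11, 3, 4, 14, 7, 2, 12, 13, 9]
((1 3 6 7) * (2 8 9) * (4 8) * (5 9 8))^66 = (1 6)(2 5)(3 7)(4 9)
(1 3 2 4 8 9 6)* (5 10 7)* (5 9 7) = (1 3 2 4 8 7 9 6)(5 10) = [0, 3, 4, 2, 8, 10, 1, 9, 7, 6, 5]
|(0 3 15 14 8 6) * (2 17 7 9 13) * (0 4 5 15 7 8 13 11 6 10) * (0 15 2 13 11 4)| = |(0 3 7 9 4 5 2 17 8 10 15 14 11 6)| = 14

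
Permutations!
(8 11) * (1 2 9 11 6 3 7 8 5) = [0, 2, 9, 7, 4, 1, 3, 8, 6, 11, 10, 5] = (1 2 9 11 5)(3 7 8 6)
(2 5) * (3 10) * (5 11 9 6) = [0, 1, 11, 10, 4, 2, 5, 7, 8, 6, 3, 9] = (2 11 9 6 5)(3 10)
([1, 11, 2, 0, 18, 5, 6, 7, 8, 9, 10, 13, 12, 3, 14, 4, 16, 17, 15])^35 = (4 15 18)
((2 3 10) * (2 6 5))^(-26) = (2 5 6 10 3)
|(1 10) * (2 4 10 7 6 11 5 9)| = 9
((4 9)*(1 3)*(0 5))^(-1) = ((0 5)(1 3)(4 9))^(-1) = (0 5)(1 3)(4 9)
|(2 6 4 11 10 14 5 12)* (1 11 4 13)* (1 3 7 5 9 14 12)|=|(1 11 10 12 2 6 13 3 7 5)(9 14)|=10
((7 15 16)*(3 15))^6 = (3 16)(7 15)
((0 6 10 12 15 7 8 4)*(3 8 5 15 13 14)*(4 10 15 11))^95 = ((0 6 15 7 5 11 4)(3 8 10 12 13 14))^95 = (0 5 6 11 15 4 7)(3 14 13 12 10 8)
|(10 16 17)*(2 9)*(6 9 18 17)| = |(2 18 17 10 16 6 9)| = 7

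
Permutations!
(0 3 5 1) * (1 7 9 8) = (0 3 5 7 9 8 1) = [3, 0, 2, 5, 4, 7, 6, 9, 1, 8]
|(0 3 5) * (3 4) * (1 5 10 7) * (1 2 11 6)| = |(0 4 3 10 7 2 11 6 1 5)| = 10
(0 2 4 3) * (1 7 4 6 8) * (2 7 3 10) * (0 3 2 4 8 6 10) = (0 7 8 1 2 10 4) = [7, 2, 10, 3, 0, 5, 6, 8, 1, 9, 4]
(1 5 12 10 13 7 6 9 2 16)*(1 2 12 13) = (1 5 13 7 6 9 12 10)(2 16) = [0, 5, 16, 3, 4, 13, 9, 6, 8, 12, 1, 11, 10, 7, 14, 15, 2]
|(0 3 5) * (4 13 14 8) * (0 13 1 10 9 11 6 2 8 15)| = 24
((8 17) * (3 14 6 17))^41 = (3 14 6 17 8)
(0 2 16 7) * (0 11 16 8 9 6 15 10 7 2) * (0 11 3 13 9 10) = [11, 1, 8, 13, 4, 5, 15, 3, 10, 6, 7, 16, 12, 9, 14, 0, 2] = (0 11 16 2 8 10 7 3 13 9 6 15)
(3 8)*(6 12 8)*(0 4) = [4, 1, 2, 6, 0, 5, 12, 7, 3, 9, 10, 11, 8] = (0 4)(3 6 12 8)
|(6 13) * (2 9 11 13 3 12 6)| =12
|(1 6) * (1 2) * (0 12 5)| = 3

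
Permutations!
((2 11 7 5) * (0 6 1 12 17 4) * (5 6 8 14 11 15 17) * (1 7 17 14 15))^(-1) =(0 4 17 11 14 15 8)(1 2 5 12)(6 7)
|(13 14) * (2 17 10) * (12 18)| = |(2 17 10)(12 18)(13 14)| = 6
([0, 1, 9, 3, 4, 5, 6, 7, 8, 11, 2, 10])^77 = [0, 1, 9, 3, 4, 5, 6, 7, 8, 11, 2, 10]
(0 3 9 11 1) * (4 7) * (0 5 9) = (0 3)(1 5 9 11)(4 7) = [3, 5, 2, 0, 7, 9, 6, 4, 8, 11, 10, 1]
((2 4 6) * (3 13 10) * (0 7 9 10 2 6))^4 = ((0 7 9 10 3 13 2 4))^4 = (0 3)(2 9)(4 10)(7 13)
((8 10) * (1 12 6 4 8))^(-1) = (1 10 8 4 6 12)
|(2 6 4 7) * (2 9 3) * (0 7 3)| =|(0 7 9)(2 6 4 3)| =12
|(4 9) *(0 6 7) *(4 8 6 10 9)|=6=|(0 10 9 8 6 7)|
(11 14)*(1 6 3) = (1 6 3)(11 14) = [0, 6, 2, 1, 4, 5, 3, 7, 8, 9, 10, 14, 12, 13, 11]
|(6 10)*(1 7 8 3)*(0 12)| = |(0 12)(1 7 8 3)(6 10)| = 4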